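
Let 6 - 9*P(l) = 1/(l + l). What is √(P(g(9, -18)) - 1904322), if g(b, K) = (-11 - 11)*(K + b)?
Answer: I*√74657013563/198 ≈ 1380.0*I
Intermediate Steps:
g(b, K) = -22*K - 22*b (g(b, K) = -22*(K + b) = -22*K - 22*b)
P(l) = ⅔ - 1/(18*l) (P(l) = ⅔ - 1/(9*(l + l)) = ⅔ - 1/(2*l)/9 = ⅔ - 1/(18*l))
√(P(g(9, -18)) - 1904322) = √((-1 + 12*(-22*(-18) - 22*9))/(18*(-22*(-18) - 22*9)) - 1904322) = √((-1 + 12*(396 - 198))/(18*(396 - 198)) - 1904322) = √((1/18)*(-1 + 12*198)/198 - 1904322) = √((1/18)*(1/198)*(-1 + 2376) - 1904322) = √((1/18)*(1/198)*2375 - 1904322) = √(2375/3564 - 1904322) = √(-6787001233/3564) = I*√74657013563/198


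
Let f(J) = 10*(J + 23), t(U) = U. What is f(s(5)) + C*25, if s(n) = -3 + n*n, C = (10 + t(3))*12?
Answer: 4350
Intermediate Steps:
C = 156 (C = (10 + 3)*12 = 13*12 = 156)
s(n) = -3 + n**2
f(J) = 230 + 10*J (f(J) = 10*(23 + J) = 230 + 10*J)
f(s(5)) + C*25 = (230 + 10*(-3 + 5**2)) + 156*25 = (230 + 10*(-3 + 25)) + 3900 = (230 + 10*22) + 3900 = (230 + 220) + 3900 = 450 + 3900 = 4350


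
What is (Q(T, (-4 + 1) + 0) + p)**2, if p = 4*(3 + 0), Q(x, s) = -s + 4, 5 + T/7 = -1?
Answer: 361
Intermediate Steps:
T = -42 (T = -35 + 7*(-1) = -35 - 7 = -42)
Q(x, s) = 4 - s
p = 12 (p = 4*3 = 12)
(Q(T, (-4 + 1) + 0) + p)**2 = ((4 - ((-4 + 1) + 0)) + 12)**2 = ((4 - (-3 + 0)) + 12)**2 = ((4 - 1*(-3)) + 12)**2 = ((4 + 3) + 12)**2 = (7 + 12)**2 = 19**2 = 361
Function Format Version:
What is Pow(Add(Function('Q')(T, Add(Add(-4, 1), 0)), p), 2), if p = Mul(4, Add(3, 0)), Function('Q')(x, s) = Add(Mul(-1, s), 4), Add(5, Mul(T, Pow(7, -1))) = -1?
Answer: 361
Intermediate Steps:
T = -42 (T = Add(-35, Mul(7, -1)) = Add(-35, -7) = -42)
Function('Q')(x, s) = Add(4, Mul(-1, s))
p = 12 (p = Mul(4, 3) = 12)
Pow(Add(Function('Q')(T, Add(Add(-4, 1), 0)), p), 2) = Pow(Add(Add(4, Mul(-1, Add(Add(-4, 1), 0))), 12), 2) = Pow(Add(Add(4, Mul(-1, Add(-3, 0))), 12), 2) = Pow(Add(Add(4, Mul(-1, -3)), 12), 2) = Pow(Add(Add(4, 3), 12), 2) = Pow(Add(7, 12), 2) = Pow(19, 2) = 361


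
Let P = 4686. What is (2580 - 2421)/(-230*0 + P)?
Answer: 53/1562 ≈ 0.033931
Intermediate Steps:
(2580 - 2421)/(-230*0 + P) = (2580 - 2421)/(-230*0 + 4686) = 159/(0 + 4686) = 159/4686 = 159*(1/4686) = 53/1562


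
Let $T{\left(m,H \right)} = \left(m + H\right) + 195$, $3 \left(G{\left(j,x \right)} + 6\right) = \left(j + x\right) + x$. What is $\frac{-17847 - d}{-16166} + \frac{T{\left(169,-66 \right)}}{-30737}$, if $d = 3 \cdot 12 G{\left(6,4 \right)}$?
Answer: $\frac{542270395}{496894342} \approx 1.0913$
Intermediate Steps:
$G{\left(j,x \right)} = -6 + \frac{j}{3} + \frac{2 x}{3}$ ($G{\left(j,x \right)} = -6 + \frac{\left(j + x\right) + x}{3} = -6 + \frac{j + 2 x}{3} = -6 + \left(\frac{j}{3} + \frac{2 x}{3}\right) = -6 + \frac{j}{3} + \frac{2 x}{3}$)
$T{\left(m,H \right)} = 195 + H + m$ ($T{\left(m,H \right)} = \left(H + m\right) + 195 = 195 + H + m$)
$d = -48$ ($d = 3 \cdot 12 \left(-6 + \frac{1}{3} \cdot 6 + \frac{2}{3} \cdot 4\right) = 36 \left(-6 + 2 + \frac{8}{3}\right) = 36 \left(- \frac{4}{3}\right) = -48$)
$\frac{-17847 - d}{-16166} + \frac{T{\left(169,-66 \right)}}{-30737} = \frac{-17847 - -48}{-16166} + \frac{195 - 66 + 169}{-30737} = \left(-17847 + 48\right) \left(- \frac{1}{16166}\right) + 298 \left(- \frac{1}{30737}\right) = \left(-17799\right) \left(- \frac{1}{16166}\right) - \frac{298}{30737} = \frac{17799}{16166} - \frac{298}{30737} = \frac{542270395}{496894342}$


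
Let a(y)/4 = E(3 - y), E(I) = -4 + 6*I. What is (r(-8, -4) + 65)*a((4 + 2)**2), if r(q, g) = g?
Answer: -49288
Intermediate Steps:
a(y) = 56 - 24*y (a(y) = 4*(-4 + 6*(3 - y)) = 4*(-4 + (18 - 6*y)) = 4*(14 - 6*y) = 56 - 24*y)
(r(-8, -4) + 65)*a((4 + 2)**2) = (-4 + 65)*(56 - 24*(4 + 2)**2) = 61*(56 - 24*6**2) = 61*(56 - 24*36) = 61*(56 - 864) = 61*(-808) = -49288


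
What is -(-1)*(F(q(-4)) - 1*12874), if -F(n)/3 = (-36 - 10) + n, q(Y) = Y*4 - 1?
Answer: -12685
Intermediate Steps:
q(Y) = -1 + 4*Y (q(Y) = 4*Y - 1 = -1 + 4*Y)
F(n) = 138 - 3*n (F(n) = -3*((-36 - 10) + n) = -3*(-46 + n) = 138 - 3*n)
-(-1)*(F(q(-4)) - 1*12874) = -(-1)*((138 - 3*(-1 + 4*(-4))) - 1*12874) = -(-1)*((138 - 3*(-1 - 16)) - 12874) = -(-1)*((138 - 3*(-17)) - 12874) = -(-1)*((138 + 51) - 12874) = -(-1)*(189 - 12874) = -(-1)*(-12685) = -1*12685 = -12685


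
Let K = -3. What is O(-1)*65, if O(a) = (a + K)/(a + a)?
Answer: 130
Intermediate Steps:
O(a) = (-3 + a)/(2*a) (O(a) = (a - 3)/(a + a) = (-3 + a)/((2*a)) = (-3 + a)*(1/(2*a)) = (-3 + a)/(2*a))
O(-1)*65 = ((½)*(-3 - 1)/(-1))*65 = ((½)*(-1)*(-4))*65 = 2*65 = 130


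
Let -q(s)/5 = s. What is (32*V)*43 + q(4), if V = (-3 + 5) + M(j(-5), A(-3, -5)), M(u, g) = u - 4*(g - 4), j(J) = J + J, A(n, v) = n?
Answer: 27500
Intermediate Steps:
q(s) = -5*s
j(J) = 2*J
M(u, g) = 16 + u - 4*g (M(u, g) = u - 4*(-4 + g) = u + (16 - 4*g) = 16 + u - 4*g)
V = 20 (V = (-3 + 5) + (16 + 2*(-5) - 4*(-3)) = 2 + (16 - 10 + 12) = 2 + 18 = 20)
(32*V)*43 + q(4) = (32*20)*43 - 5*4 = 640*43 - 20 = 27520 - 20 = 27500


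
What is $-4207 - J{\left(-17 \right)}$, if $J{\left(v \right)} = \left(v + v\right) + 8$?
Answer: $-4181$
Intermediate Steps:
$J{\left(v \right)} = 8 + 2 v$ ($J{\left(v \right)} = 2 v + 8 = 8 + 2 v$)
$-4207 - J{\left(-17 \right)} = -4207 - \left(8 + 2 \left(-17\right)\right) = -4207 - \left(8 - 34\right) = -4207 - -26 = -4207 + 26 = -4181$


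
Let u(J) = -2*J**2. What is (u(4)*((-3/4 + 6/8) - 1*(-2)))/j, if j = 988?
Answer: -16/247 ≈ -0.064777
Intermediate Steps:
(u(4)*((-3/4 + 6/8) - 1*(-2)))/j = ((-2*4**2)*((-3/4 + 6/8) - 1*(-2)))/988 = ((-2*16)*((-3*1/4 + 6*(1/8)) + 2))*(1/988) = -32*((-3/4 + 3/4) + 2)*(1/988) = -32*(0 + 2)*(1/988) = -32*2*(1/988) = -64*1/988 = -16/247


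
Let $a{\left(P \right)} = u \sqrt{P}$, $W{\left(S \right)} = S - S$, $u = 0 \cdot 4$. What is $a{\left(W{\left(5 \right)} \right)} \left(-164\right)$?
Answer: $0$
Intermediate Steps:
$u = 0$
$W{\left(S \right)} = 0$
$a{\left(P \right)} = 0$ ($a{\left(P \right)} = 0 \sqrt{P} = 0$)
$a{\left(W{\left(5 \right)} \right)} \left(-164\right) = 0 \left(-164\right) = 0$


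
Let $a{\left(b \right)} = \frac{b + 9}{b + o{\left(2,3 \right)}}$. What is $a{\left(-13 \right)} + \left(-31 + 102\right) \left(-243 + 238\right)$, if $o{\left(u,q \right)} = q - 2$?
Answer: $- \frac{1064}{3} \approx -354.67$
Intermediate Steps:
$o{\left(u,q \right)} = -2 + q$
$a{\left(b \right)} = \frac{9 + b}{1 + b}$ ($a{\left(b \right)} = \frac{b + 9}{b + \left(-2 + 3\right)} = \frac{9 + b}{b + 1} = \frac{9 + b}{1 + b}$)
$a{\left(-13 \right)} + \left(-31 + 102\right) \left(-243 + 238\right) = \frac{9 - 13}{1 - 13} + \left(-31 + 102\right) \left(-243 + 238\right) = \frac{1}{-12} \left(-4\right) + 71 \left(-5\right) = \left(- \frac{1}{12}\right) \left(-4\right) - 355 = \frac{1}{3} - 355 = - \frac{1064}{3}$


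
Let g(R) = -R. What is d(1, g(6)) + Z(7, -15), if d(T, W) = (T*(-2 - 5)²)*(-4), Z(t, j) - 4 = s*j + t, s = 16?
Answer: -425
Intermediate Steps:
Z(t, j) = 4 + t + 16*j (Z(t, j) = 4 + (16*j + t) = 4 + (t + 16*j) = 4 + t + 16*j)
d(T, W) = -196*T (d(T, W) = (T*(-7)²)*(-4) = (T*49)*(-4) = (49*T)*(-4) = -196*T)
d(1, g(6)) + Z(7, -15) = -196*1 + (4 + 7 + 16*(-15)) = -196 + (4 + 7 - 240) = -196 - 229 = -425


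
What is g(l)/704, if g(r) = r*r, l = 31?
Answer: 961/704 ≈ 1.3651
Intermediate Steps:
g(r) = r**2
g(l)/704 = 31**2/704 = 961*(1/704) = 961/704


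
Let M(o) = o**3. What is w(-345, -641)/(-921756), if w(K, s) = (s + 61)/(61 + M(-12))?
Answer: -145/384141813 ≈ -3.7746e-7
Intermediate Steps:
w(K, s) = -61/1667 - s/1667 (w(K, s) = (s + 61)/(61 + (-12)**3) = (61 + s)/(61 - 1728) = (61 + s)/(-1667) = (61 + s)*(-1/1667) = -61/1667 - s/1667)
w(-345, -641)/(-921756) = (-61/1667 - 1/1667*(-641))/(-921756) = (-61/1667 + 641/1667)*(-1/921756) = (580/1667)*(-1/921756) = -145/384141813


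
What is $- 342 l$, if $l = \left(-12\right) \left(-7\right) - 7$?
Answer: $-26334$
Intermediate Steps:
$l = 77$ ($l = 84 - 7 = 77$)
$- 342 l = \left(-342\right) 77 = -26334$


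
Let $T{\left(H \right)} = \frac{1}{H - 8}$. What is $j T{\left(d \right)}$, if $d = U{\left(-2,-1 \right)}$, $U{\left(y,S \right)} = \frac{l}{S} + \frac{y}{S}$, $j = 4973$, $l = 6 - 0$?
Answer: $- \frac{4973}{12} \approx -414.42$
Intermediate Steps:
$l = 6$ ($l = 6 + 0 = 6$)
$U{\left(y,S \right)} = \frac{6}{S} + \frac{y}{S}$
$d = -4$ ($d = \frac{6 - 2}{-1} = \left(-1\right) 4 = -4$)
$T{\left(H \right)} = \frac{1}{-8 + H}$
$j T{\left(d \right)} = \frac{4973}{-8 - 4} = \frac{4973}{-12} = 4973 \left(- \frac{1}{12}\right) = - \frac{4973}{12}$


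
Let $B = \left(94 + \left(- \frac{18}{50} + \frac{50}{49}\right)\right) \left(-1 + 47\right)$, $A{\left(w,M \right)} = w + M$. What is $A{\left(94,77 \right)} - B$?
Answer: $- \frac{5124639}{1225} \approx -4183.4$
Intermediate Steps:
$A{\left(w,M \right)} = M + w$
$B = \frac{5334114}{1225}$ ($B = \left(94 + \left(\left(-18\right) \frac{1}{50} + 50 \cdot \frac{1}{49}\right)\right) 46 = \left(94 + \left(- \frac{9}{25} + \frac{50}{49}\right)\right) 46 = \left(94 + \frac{809}{1225}\right) 46 = \frac{115959}{1225} \cdot 46 = \frac{5334114}{1225} \approx 4354.4$)
$A{\left(94,77 \right)} - B = \left(77 + 94\right) - \frac{5334114}{1225} = 171 - \frac{5334114}{1225} = - \frac{5124639}{1225}$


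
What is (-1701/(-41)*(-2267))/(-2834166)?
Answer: 1285389/38733602 ≈ 0.033185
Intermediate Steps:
(-1701/(-41)*(-2267))/(-2834166) = (-1701*(-1/41)*(-2267))*(-1/2834166) = ((1701/41)*(-2267))*(-1/2834166) = -3856167/41*(-1/2834166) = 1285389/38733602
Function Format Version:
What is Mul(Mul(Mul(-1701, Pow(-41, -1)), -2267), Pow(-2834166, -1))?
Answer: Rational(1285389, 38733602) ≈ 0.033185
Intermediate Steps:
Mul(Mul(Mul(-1701, Pow(-41, -1)), -2267), Pow(-2834166, -1)) = Mul(Mul(Mul(-1701, Rational(-1, 41)), -2267), Rational(-1, 2834166)) = Mul(Mul(Rational(1701, 41), -2267), Rational(-1, 2834166)) = Mul(Rational(-3856167, 41), Rational(-1, 2834166)) = Rational(1285389, 38733602)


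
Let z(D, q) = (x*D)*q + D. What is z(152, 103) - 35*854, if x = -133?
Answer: -2111986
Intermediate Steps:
z(D, q) = D - 133*D*q (z(D, q) = (-133*D)*q + D = -133*D*q + D = D - 133*D*q)
z(152, 103) - 35*854 = 152*(1 - 133*103) - 35*854 = 152*(1 - 13699) - 1*29890 = 152*(-13698) - 29890 = -2082096 - 29890 = -2111986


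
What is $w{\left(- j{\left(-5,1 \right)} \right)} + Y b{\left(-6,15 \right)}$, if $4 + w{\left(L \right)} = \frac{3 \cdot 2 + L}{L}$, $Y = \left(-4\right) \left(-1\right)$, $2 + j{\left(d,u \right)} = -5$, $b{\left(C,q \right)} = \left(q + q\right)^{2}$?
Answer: $\frac{25185}{7} \approx 3597.9$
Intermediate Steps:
$b{\left(C,q \right)} = 4 q^{2}$ ($b{\left(C,q \right)} = \left(2 q\right)^{2} = 4 q^{2}$)
$j{\left(d,u \right)} = -7$ ($j{\left(d,u \right)} = -2 - 5 = -7$)
$Y = 4$
$w{\left(L \right)} = -4 + \frac{6 + L}{L}$ ($w{\left(L \right)} = -4 + \frac{3 \cdot 2 + L}{L} = -4 + \frac{6 + L}{L}$)
$w{\left(- j{\left(-5,1 \right)} \right)} + Y b{\left(-6,15 \right)} = \left(-3 + \frac{6}{\left(-1\right) \left(-7\right)}\right) + 4 \cdot 4 \cdot 15^{2} = \left(-3 + \frac{6}{7}\right) + 4 \cdot 4 \cdot 225 = \left(-3 + 6 \cdot \frac{1}{7}\right) + 4 \cdot 900 = \left(-3 + \frac{6}{7}\right) + 3600 = - \frac{15}{7} + 3600 = \frac{25185}{7}$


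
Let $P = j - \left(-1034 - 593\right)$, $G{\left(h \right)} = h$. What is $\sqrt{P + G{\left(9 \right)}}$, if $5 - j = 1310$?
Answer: $\sqrt{331} \approx 18.193$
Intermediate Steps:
$j = -1305$ ($j = 5 - 1310 = -1305$)
$P = 322$ ($P = -1305 - \left(-1034 - 593\right) = -1305 - -1627 = -1305 + 1627 = 322$)
$\sqrt{P + G{\left(9 \right)}} = \sqrt{322 + 9} = \sqrt{331}$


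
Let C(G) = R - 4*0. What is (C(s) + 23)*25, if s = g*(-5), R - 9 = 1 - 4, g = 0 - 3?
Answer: 725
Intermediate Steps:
g = -3
R = 6 (R = 9 + (1 - 4) = 9 - 3 = 6)
s = 15 (s = -3*(-5) = 15)
C(G) = 6 (C(G) = 6 - 4*0 = 6 + 0 = 6)
(C(s) + 23)*25 = (6 + 23)*25 = 29*25 = 725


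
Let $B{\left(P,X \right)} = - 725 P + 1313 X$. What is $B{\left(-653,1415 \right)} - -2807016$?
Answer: $5138336$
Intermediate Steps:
$B{\left(-653,1415 \right)} - -2807016 = \left(\left(-725\right) \left(-653\right) + 1313 \cdot 1415\right) - -2807016 = \left(473425 + 1857895\right) + 2807016 = 2331320 + 2807016 = 5138336$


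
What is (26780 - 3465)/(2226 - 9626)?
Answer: -4663/1480 ≈ -3.1507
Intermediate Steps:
(26780 - 3465)/(2226 - 9626) = 23315/(-7400) = 23315*(-1/7400) = -4663/1480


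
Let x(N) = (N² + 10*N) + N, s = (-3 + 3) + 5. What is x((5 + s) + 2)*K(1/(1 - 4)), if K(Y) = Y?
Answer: -92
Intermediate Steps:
s = 5 (s = 0 + 5 = 5)
x(N) = N² + 11*N
x((5 + s) + 2)*K(1/(1 - 4)) = (((5 + 5) + 2)*(11 + ((5 + 5) + 2)))/(1 - 4) = ((10 + 2)*(11 + (10 + 2)))/(-3) = (12*(11 + 12))*(-⅓) = (12*23)*(-⅓) = 276*(-⅓) = -92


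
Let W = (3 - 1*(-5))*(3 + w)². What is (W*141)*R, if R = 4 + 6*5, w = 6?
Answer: 3106512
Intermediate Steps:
R = 34 (R = 4 + 30 = 34)
W = 648 (W = (3 - 1*(-5))*(3 + 6)² = (3 + 5)*9² = 8*81 = 648)
(W*141)*R = (648*141)*34 = 91368*34 = 3106512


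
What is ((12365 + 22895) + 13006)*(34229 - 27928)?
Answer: 304124066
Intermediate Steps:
((12365 + 22895) + 13006)*(34229 - 27928) = (35260 + 13006)*6301 = 48266*6301 = 304124066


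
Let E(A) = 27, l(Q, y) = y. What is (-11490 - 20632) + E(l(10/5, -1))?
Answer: -32095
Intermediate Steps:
(-11490 - 20632) + E(l(10/5, -1)) = (-11490 - 20632) + 27 = -32122 + 27 = -32095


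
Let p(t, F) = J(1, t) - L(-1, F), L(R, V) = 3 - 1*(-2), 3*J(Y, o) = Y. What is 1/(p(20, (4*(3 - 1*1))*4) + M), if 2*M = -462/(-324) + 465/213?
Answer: -7668/21947 ≈ -0.34939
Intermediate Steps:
J(Y, o) = Y/3
L(R, V) = 5 (L(R, V) = 3 + 2 = 5)
M = 13837/7668 (M = (-462/(-324) + 465/213)/2 = (-462*(-1/324) + 465*(1/213))/2 = (77/54 + 155/71)/2 = (½)*(13837/3834) = 13837/7668 ≈ 1.8045)
p(t, F) = -14/3 (p(t, F) = (⅓)*1 - 1*5 = ⅓ - 5 = -14/3)
1/(p(20, (4*(3 - 1*1))*4) + M) = 1/(-14/3 + 13837/7668) = 1/(-21947/7668) = -7668/21947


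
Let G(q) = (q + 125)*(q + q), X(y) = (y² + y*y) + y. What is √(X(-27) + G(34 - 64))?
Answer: I*√4269 ≈ 65.338*I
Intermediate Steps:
X(y) = y + 2*y² (X(y) = (y² + y²) + y = 2*y² + y = y + 2*y²)
G(q) = 2*q*(125 + q) (G(q) = (125 + q)*(2*q) = 2*q*(125 + q))
√(X(-27) + G(34 - 64)) = √(-27*(1 + 2*(-27)) + 2*(34 - 64)*(125 + (34 - 64))) = √(-27*(1 - 54) + 2*(-30)*(125 - 30)) = √(-27*(-53) + 2*(-30)*95) = √(1431 - 5700) = √(-4269) = I*√4269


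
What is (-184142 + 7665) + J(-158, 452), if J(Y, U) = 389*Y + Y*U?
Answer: -309355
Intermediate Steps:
J(Y, U) = 389*Y + U*Y
(-184142 + 7665) + J(-158, 452) = (-184142 + 7665) - 158*(389 + 452) = -176477 - 158*841 = -176477 - 132878 = -309355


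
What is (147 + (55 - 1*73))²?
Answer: 16641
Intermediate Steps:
(147 + (55 - 1*73))² = (147 + (55 - 73))² = (147 - 18)² = 129² = 16641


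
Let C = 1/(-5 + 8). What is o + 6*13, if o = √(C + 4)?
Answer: 78 + √39/3 ≈ 80.082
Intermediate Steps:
C = ⅓ (C = 1/3 = ⅓ ≈ 0.33333)
o = √39/3 (o = √(⅓ + 4) = √(13/3) = √39/3 ≈ 2.0817)
o + 6*13 = √39/3 + 6*13 = √39/3 + 78 = 78 + √39/3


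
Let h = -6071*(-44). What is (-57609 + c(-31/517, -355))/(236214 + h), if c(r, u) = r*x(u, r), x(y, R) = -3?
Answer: -14891880/130112873 ≈ -0.11445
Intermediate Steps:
h = 267124
c(r, u) = -3*r (c(r, u) = r*(-3) = -3*r)
(-57609 + c(-31/517, -355))/(236214 + h) = (-57609 - (-93)/517)/(236214 + 267124) = (-57609 - (-93)/517)/503338 = (-57609 - 3*(-31/517))*(1/503338) = (-57609 + 93/517)*(1/503338) = -29783760/517*1/503338 = -14891880/130112873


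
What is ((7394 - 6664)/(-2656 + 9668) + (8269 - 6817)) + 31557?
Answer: 115729919/3506 ≈ 33009.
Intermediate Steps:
((7394 - 6664)/(-2656 + 9668) + (8269 - 6817)) + 31557 = (730/7012 + 1452) + 31557 = (730*(1/7012) + 1452) + 31557 = (365/3506 + 1452) + 31557 = 5091077/3506 + 31557 = 115729919/3506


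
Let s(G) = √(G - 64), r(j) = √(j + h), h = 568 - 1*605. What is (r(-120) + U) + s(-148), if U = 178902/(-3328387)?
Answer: -178902/3328387 + I*√157 + 2*I*√53 ≈ -0.05375 + 27.09*I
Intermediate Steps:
h = -37 (h = 568 - 605 = -37)
r(j) = √(-37 + j) (r(j) = √(j - 37) = √(-37 + j))
U = -178902/3328387 (U = 178902*(-1/3328387) = -178902/3328387 ≈ -0.053750)
s(G) = √(-64 + G)
(r(-120) + U) + s(-148) = (√(-37 - 120) - 178902/3328387) + √(-64 - 148) = (√(-157) - 178902/3328387) + √(-212) = (I*√157 - 178902/3328387) + 2*I*√53 = (-178902/3328387 + I*√157) + 2*I*√53 = -178902/3328387 + I*√157 + 2*I*√53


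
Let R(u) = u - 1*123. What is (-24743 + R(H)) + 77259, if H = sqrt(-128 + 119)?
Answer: 52393 + 3*I ≈ 52393.0 + 3.0*I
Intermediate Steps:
H = 3*I (H = sqrt(-9) = 3*I ≈ 3.0*I)
R(u) = -123 + u (R(u) = u - 123 = -123 + u)
(-24743 + R(H)) + 77259 = (-24743 + (-123 + 3*I)) + 77259 = (-24866 + 3*I) + 77259 = 52393 + 3*I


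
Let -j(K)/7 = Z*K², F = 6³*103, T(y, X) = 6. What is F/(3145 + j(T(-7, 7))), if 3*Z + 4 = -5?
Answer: 22248/3901 ≈ 5.7032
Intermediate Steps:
Z = -3 (Z = -4/3 + (⅓)*(-5) = -4/3 - 5/3 = -3)
F = 22248 (F = 216*103 = 22248)
j(K) = 21*K² (j(K) = -(-21)*K² = 21*K²)
F/(3145 + j(T(-7, 7))) = 22248/(3145 + 21*6²) = 22248/(3145 + 21*36) = 22248/(3145 + 756) = 22248/3901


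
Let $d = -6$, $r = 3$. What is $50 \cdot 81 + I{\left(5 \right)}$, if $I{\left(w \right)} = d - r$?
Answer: $4041$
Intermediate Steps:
$I{\left(w \right)} = -9$ ($I{\left(w \right)} = -6 - 3 = -9$)
$50 \cdot 81 + I{\left(5 \right)} = 50 \cdot 81 - 9 = 4050 - 9 = 4041$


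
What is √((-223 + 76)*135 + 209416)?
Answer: √189571 ≈ 435.40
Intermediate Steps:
√((-223 + 76)*135 + 209416) = √(-147*135 + 209416) = √(-19845 + 209416) = √189571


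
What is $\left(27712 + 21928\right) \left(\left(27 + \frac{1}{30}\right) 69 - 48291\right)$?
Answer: $-2304571748$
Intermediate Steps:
$\left(27712 + 21928\right) \left(\left(27 + \frac{1}{30}\right) 69 - 48291\right) = 49640 \left(\left(27 + \frac{1}{30}\right) 69 - 48291\right) = 49640 \left(\frac{811}{30} \cdot 69 - 48291\right) = 49640 \left(\frac{18653}{10} - 48291\right) = 49640 \left(- \frac{464257}{10}\right) = -2304571748$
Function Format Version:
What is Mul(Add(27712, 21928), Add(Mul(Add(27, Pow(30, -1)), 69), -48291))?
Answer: -2304571748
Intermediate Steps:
Mul(Add(27712, 21928), Add(Mul(Add(27, Pow(30, -1)), 69), -48291)) = Mul(49640, Add(Mul(Add(27, Rational(1, 30)), 69), -48291)) = Mul(49640, Add(Mul(Rational(811, 30), 69), -48291)) = Mul(49640, Add(Rational(18653, 10), -48291)) = Mul(49640, Rational(-464257, 10)) = -2304571748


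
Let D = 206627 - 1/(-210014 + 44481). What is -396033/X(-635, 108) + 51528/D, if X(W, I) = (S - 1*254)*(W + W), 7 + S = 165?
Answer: -521075929726469/173754222935360 ≈ -2.9989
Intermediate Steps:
S = 158 (S = -7 + 165 = 158)
D = 34203587192/165533 (D = 206627 - 1/(-165533) = 206627 - 1*(-1/165533) = 206627 + 1/165533 = 34203587192/165533 ≈ 2.0663e+5)
X(W, I) = -192*W (X(W, I) = (158 - 1*254)*(W + W) = (158 - 254)*(2*W) = -192*W)
-396033/X(-635, 108) + 51528/D = -396033/((-192*(-635))) + 51528/(34203587192/165533) = -396033/121920 + 51528*(165533/34203587192) = -396033*1/121920 + 1066198053/4275448399 = -132011/40640 + 1066198053/4275448399 = -521075929726469/173754222935360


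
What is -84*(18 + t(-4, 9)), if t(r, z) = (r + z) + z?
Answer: -2688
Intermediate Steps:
t(r, z) = r + 2*z
-84*(18 + t(-4, 9)) = -84*(18 + (-4 + 2*9)) = -84*(18 + (-4 + 18)) = -84*(18 + 14) = -84*32 = -2688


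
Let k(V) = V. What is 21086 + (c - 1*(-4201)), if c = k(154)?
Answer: 25441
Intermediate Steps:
c = 154
21086 + (c - 1*(-4201)) = 21086 + (154 - 1*(-4201)) = 21086 + (154 + 4201) = 21086 + 4355 = 25441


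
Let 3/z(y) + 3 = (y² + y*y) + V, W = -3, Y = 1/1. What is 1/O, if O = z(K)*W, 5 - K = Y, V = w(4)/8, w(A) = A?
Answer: -59/18 ≈ -3.2778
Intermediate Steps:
Y = 1
V = ½ (V = 4/8 = 4*(⅛) = ½ ≈ 0.50000)
K = 4 (K = 5 - 1*1 = 5 - 1 = 4)
z(y) = 3/(-5/2 + 2*y²) (z(y) = 3/(-3 + ((y² + y*y) + ½)) = 3/(-3 + ((y² + y²) + ½)) = 3/(-3 + (2*y² + ½)) = 3/(-3 + (½ + 2*y²)) = 3/(-5/2 + 2*y²))
O = -18/59 (O = (6/(-5 + 4*4²))*(-3) = (6/(-5 + 4*16))*(-3) = (6/(-5 + 64))*(-3) = (6/59)*(-3) = -18/59 ≈ -0.30508)
1/O = 1/(-18/59) = -59/18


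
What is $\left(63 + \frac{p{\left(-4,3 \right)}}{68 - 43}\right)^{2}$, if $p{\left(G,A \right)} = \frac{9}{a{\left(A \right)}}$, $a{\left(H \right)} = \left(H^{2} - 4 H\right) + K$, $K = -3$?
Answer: $\frac{9903609}{2500} \approx 3961.4$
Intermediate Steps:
$a{\left(H \right)} = -3 + H^{2} - 4 H$ ($a{\left(H \right)} = \left(H^{2} - 4 H\right) - 3 = -3 + H^{2} - 4 H$)
$p{\left(G,A \right)} = \frac{9}{-3 + A^{2} - 4 A}$
$\left(63 + \frac{p{\left(-4,3 \right)}}{68 - 43}\right)^{2} = \left(63 + \frac{9 \frac{1}{-3 + 3^{2} - 12}}{68 - 43}\right)^{2} = \left(63 + \frac{9 \frac{1}{-3 + 9 - 12}}{68 - 43}\right)^{2} = \left(63 + \frac{9 \frac{1}{-6}}{25}\right)^{2} = \left(63 + 9 \left(- \frac{1}{6}\right) \frac{1}{25}\right)^{2} = \left(63 - \frac{3}{50}\right)^{2} = \left(\frac{3147}{50}\right)^{2} = \frac{9903609}{2500}$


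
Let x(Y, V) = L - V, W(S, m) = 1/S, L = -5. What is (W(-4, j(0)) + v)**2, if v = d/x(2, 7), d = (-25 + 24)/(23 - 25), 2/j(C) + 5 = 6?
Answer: 49/576 ≈ 0.085069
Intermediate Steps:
j(C) = 2 (j(C) = 2/(-5 + 6) = 2/1 = 2*1 = 2)
x(Y, V) = -5 - V
d = 1/2 (d = -1/(-2) = -1*(-1/2) = 1/2 ≈ 0.50000)
v = -1/24 (v = 1/(2*(-5 - 1*7)) = 1/(2*(-5 - 7)) = (1/2)/(-12) = (1/2)*(-1/12) = -1/24 ≈ -0.041667)
(W(-4, j(0)) + v)**2 = (1/(-4) - 1/24)**2 = (-1/4 - 1/24)**2 = (-7/24)**2 = 49/576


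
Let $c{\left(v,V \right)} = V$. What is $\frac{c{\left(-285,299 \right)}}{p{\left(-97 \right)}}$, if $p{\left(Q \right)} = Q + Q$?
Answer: $- \frac{299}{194} \approx -1.5412$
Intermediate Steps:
$p{\left(Q \right)} = 2 Q$
$\frac{c{\left(-285,299 \right)}}{p{\left(-97 \right)}} = \frac{299}{2 \left(-97\right)} = \frac{299}{-194} = 299 \left(- \frac{1}{194}\right) = - \frac{299}{194}$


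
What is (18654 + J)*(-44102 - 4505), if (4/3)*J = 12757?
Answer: -5487098409/4 ≈ -1.3718e+9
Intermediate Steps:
J = 38271/4 (J = (3/4)*12757 = 38271/4 ≈ 9567.8)
(18654 + J)*(-44102 - 4505) = (18654 + 38271/4)*(-44102 - 4505) = (112887/4)*(-48607) = -5487098409/4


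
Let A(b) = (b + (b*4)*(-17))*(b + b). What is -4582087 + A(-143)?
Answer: -7322253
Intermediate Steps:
A(b) = -134*b² (A(b) = (b + (4*b)*(-17))*(2*b) = (b - 68*b)*(2*b) = (-67*b)*(2*b) = -134*b²)
-4582087 + A(-143) = -4582087 - 134*(-143)² = -4582087 - 134*20449 = -4582087 - 2740166 = -7322253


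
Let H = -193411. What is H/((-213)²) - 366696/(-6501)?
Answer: 466038361/8937693 ≈ 52.143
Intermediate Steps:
H/((-213)²) - 366696/(-6501) = -193411/((-213)²) - 366696/(-6501) = -193411/45369 - 366696*(-1/6501) = -193411*1/45369 + 11112/197 = -193411/45369 + 11112/197 = 466038361/8937693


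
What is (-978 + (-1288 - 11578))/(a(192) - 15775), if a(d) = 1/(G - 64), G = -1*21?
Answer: 294185/335219 ≈ 0.87759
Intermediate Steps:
G = -21
a(d) = -1/85 (a(d) = 1/(-21 - 64) = 1/(-85) = -1/85)
(-978 + (-1288 - 11578))/(a(192) - 15775) = (-978 + (-1288 - 11578))/(-1/85 - 15775) = (-978 - 12866)/(-1340876/85) = -13844*(-85/1340876) = 294185/335219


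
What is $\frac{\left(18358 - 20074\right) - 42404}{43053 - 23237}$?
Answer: $- \frac{5515}{2477} \approx -2.2265$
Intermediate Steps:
$\frac{\left(18358 - 20074\right) - 42404}{43053 - 23237} = \frac{-1716 - 42404}{19816} = \left(-44120\right) \frac{1}{19816} = - \frac{5515}{2477}$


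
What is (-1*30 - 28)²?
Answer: 3364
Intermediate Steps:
(-1*30 - 28)² = (-30 - 28)² = (-58)² = 3364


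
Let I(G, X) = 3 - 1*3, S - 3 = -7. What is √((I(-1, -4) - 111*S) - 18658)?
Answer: I*√18214 ≈ 134.96*I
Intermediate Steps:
S = -4 (S = 3 - 7 = -4)
I(G, X) = 0 (I(G, X) = 3 - 3 = 0)
√((I(-1, -4) - 111*S) - 18658) = √((0 - 111*(-4)) - 18658) = √((0 + 444) - 18658) = √(444 - 18658) = √(-18214) = I*√18214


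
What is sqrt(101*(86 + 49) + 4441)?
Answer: 2*sqrt(4519) ≈ 134.45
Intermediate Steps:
sqrt(101*(86 + 49) + 4441) = sqrt(101*135 + 4441) = sqrt(13635 + 4441) = sqrt(18076) = 2*sqrt(4519)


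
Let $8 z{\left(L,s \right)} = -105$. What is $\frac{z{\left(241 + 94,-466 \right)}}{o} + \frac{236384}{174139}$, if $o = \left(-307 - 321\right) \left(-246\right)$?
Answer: $\frac{97376548847}{71739695552} \approx 1.3574$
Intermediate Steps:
$z{\left(L,s \right)} = - \frac{105}{8}$ ($z{\left(L,s \right)} = \frac{1}{8} \left(-105\right) = - \frac{105}{8}$)
$o = 154488$ ($o = \left(-628\right) \left(-246\right) = 154488$)
$\frac{z{\left(241 + 94,-466 \right)}}{o} + \frac{236384}{174139} = - \frac{105}{8 \cdot 154488} + \frac{236384}{174139} = \left(- \frac{105}{8}\right) \frac{1}{154488} + 236384 \cdot \frac{1}{174139} = - \frac{35}{411968} + \frac{236384}{174139} = \frac{97376548847}{71739695552}$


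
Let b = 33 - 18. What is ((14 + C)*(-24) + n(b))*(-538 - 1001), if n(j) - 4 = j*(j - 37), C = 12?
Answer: 1462050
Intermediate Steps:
b = 15
n(j) = 4 + j*(-37 + j) (n(j) = 4 + j*(j - 37) = 4 + j*(-37 + j))
((14 + C)*(-24) + n(b))*(-538 - 1001) = ((14 + 12)*(-24) + (4 + 15² - 37*15))*(-538 - 1001) = (26*(-24) + (4 + 225 - 555))*(-1539) = (-624 - 326)*(-1539) = -950*(-1539) = 1462050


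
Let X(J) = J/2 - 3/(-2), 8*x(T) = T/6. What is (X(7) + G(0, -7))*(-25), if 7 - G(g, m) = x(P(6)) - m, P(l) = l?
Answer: -975/8 ≈ -121.88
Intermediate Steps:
x(T) = T/48 (x(T) = (T/6)/8 = T/48)
X(J) = 3/2 + J/2 (X(J) = J*(1/2) - 3*(-1/2) = J/2 + 3/2 = 3/2 + J/2)
G(g, m) = 55/8 + m (G(g, m) = 7 - ((1/48)*6 - m) = 7 - (1/8 - m) = 7 + (-1/8 + m) = 55/8 + m)
(X(7) + G(0, -7))*(-25) = ((3/2 + (1/2)*7) + (55/8 - 7))*(-25) = ((3/2 + 7/2) - 1/8)*(-25) = (5 - 1/8)*(-25) = (39/8)*(-25) = -975/8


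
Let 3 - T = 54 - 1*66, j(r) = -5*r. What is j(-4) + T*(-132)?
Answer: -1960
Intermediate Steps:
T = 15 (T = 3 - (54 - 1*66) = 3 - (54 - 66) = 3 - 1*(-12) = 3 + 12 = 15)
j(-4) + T*(-132) = -5*(-4) + 15*(-132) = 20 - 1980 = -1960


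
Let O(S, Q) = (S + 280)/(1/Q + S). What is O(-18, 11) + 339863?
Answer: 66950129/197 ≈ 3.3985e+5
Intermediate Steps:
O(S, Q) = (280 + S)/(S + 1/Q)
O(-18, 11) + 339863 = 11*(280 - 18)/(1 + 11*(-18)) + 339863 = 11*262/(1 - 198) + 339863 = 11*262/(-197) + 339863 = 11*(-1/197)*262 + 339863 = -2882/197 + 339863 = 66950129/197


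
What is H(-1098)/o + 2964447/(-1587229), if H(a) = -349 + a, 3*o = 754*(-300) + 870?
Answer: -31480413401/17030967170 ≈ -1.8484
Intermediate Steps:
o = -75110 (o = (754*(-300) + 870)/3 = (-226200 + 870)/3 = (⅓)*(-225330) = -75110)
H(-1098)/o + 2964447/(-1587229) = (-349 - 1098)/(-75110) + 2964447/(-1587229) = -1447*(-1/75110) + 2964447*(-1/1587229) = 1447/75110 - 2964447/1587229 = -31480413401/17030967170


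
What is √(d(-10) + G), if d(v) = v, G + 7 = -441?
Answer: I*√458 ≈ 21.401*I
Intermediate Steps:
G = -448 (G = -7 - 441 = -448)
√(d(-10) + G) = √(-10 - 448) = √(-458) = I*√458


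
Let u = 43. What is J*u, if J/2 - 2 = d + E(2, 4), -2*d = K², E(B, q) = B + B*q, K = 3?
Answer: 645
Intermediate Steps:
d = -9/2 (d = -½*3² = -½*9 = -9/2 ≈ -4.5000)
J = 15 (J = 4 + 2*(-9/2 + 2*(1 + 4)) = 4 + 2*(-9/2 + 2*5) = 4 + 2*(-9/2 + 10) = 4 + 2*(11/2) = 4 + 11 = 15)
J*u = 15*43 = 645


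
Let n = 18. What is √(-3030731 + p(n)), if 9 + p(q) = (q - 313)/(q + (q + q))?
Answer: I*√981961530/18 ≈ 1740.9*I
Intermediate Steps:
p(q) = -9 + (-313 + q)/(3*q) (p(q) = -9 + (q - 313)/(q + (q + q)) = -9 + (-313 + q)/(q + 2*q) = -9 + (-313 + q)/((3*q)) = -9 + (-313 + q)*(1/(3*q)) = -9 + (-313 + q)/(3*q))
√(-3030731 + p(n)) = √(-3030731 + (⅓)*(-313 - 26*18)/18) = √(-3030731 + (⅓)*(1/18)*(-313 - 468)) = √(-3030731 + (⅓)*(1/18)*(-781)) = √(-3030731 - 781/54) = √(-163660255/54) = I*√981961530/18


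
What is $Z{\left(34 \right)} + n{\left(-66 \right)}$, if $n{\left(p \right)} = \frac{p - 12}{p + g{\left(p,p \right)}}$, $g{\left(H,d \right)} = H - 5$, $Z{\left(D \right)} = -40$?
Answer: $- \frac{5402}{137} \approx -39.431$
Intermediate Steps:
$g{\left(H,d \right)} = -5 + H$ ($g{\left(H,d \right)} = H - 5 = -5 + H$)
$n{\left(p \right)} = \frac{-12 + p}{-5 + 2 p}$ ($n{\left(p \right)} = \frac{p - 12}{p + \left(-5 + p\right)} = \frac{-12 + p}{-5 + 2 p}$)
$Z{\left(34 \right)} + n{\left(-66 \right)} = -40 + \frac{-12 - 66}{-5 + 2 \left(-66\right)} = -40 + \frac{1}{-5 - 132} \left(-78\right) = -40 + \frac{1}{-137} \left(-78\right) = -40 - - \frac{78}{137} = -40 + \frac{78}{137} = - \frac{5402}{137}$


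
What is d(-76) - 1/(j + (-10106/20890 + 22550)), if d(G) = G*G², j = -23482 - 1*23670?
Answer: -112804954615923/256972943 ≈ -4.3898e+5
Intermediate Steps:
j = -47152 (j = -23482 - 23670 = -47152)
d(G) = G³
d(-76) - 1/(j + (-10106/20890 + 22550)) = (-76)³ - 1/(-47152 + (-10106/20890 + 22550)) = -438976 - 1/(-47152 + (-10106*1/20890 + 22550)) = -438976 - 1/(-47152 + (-5053/10445 + 22550)) = -438976 - 1/(-47152 + 235529697/10445) = -438976 - 1/(-256972943/10445) = -438976 - 1*(-10445/256972943) = -438976 + 10445/256972943 = -112804954615923/256972943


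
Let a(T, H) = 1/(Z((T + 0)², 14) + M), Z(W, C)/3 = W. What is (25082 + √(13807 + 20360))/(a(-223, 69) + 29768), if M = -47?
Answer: 3740729480/4439599521 + 149140*√34167/4439599521 ≈ 0.84879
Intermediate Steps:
Z(W, C) = 3*W
a(T, H) = 1/(-47 + 3*T²) (a(T, H) = 1/(3*(T + 0)² - 47) = 1/(3*T² - 47) = 1/(-47 + 3*T²))
(25082 + √(13807 + 20360))/(a(-223, 69) + 29768) = (25082 + √(13807 + 20360))/(1/(-47 + 3*(-223)²) + 29768) = (25082 + √34167)/(1/(-47 + 3*49729) + 29768) = (25082 + √34167)/(1/(-47 + 149187) + 29768) = (25082 + √34167)/(1/149140 + 29768) = (25082 + √34167)/(4439599521/149140) = (25082 + √34167)*(149140/4439599521) = 3740729480/4439599521 + 149140*√34167/4439599521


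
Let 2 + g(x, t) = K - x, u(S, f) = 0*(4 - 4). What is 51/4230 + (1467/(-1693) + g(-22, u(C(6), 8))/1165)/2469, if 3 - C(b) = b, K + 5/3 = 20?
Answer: 16093395157/1373260985010 ≈ 0.011719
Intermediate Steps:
K = 55/3 (K = -5/3 + 20 = 55/3 ≈ 18.333)
C(b) = 3 - b
u(S, f) = 0 (u(S, f) = 0*0 = 0)
g(x, t) = 49/3 - x (g(x, t) = -2 + (55/3 - x) = 49/3 - x)
51/4230 + (1467/(-1693) + g(-22, u(C(6), 8))/1165)/2469 = 51/4230 + (1467/(-1693) + (49/3 - 1*(-22))/1165)/2469 = 51*(1/4230) + (1467*(-1/1693) + (49/3 + 22)*(1/1165))*(1/2469) = 17/1410 + (-1467/1693 + (115/3)*(1/1165))*(1/2469) = 17/1410 + (-1467/1693 + 23/699)*(1/2469) = 17/1410 - 986494/1183407*1/2469 = 17/1410 - 986494/2921831883 = 16093395157/1373260985010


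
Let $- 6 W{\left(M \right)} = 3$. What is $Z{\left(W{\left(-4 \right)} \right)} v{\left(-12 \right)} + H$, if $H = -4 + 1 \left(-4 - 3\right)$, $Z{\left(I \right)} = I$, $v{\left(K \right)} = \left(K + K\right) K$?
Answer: $-155$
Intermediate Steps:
$v{\left(K \right)} = 2 K^{2}$ ($v{\left(K \right)} = 2 K K = 2 K^{2}$)
$W{\left(M \right)} = - \frac{1}{2}$ ($W{\left(M \right)} = \left(- \frac{1}{6}\right) 3 = - \frac{1}{2}$)
$H = -11$ ($H = -4 + 1 \left(-4 - 3\right) = -4 + 1 \left(-7\right) = -4 - 7 = -11$)
$Z{\left(W{\left(-4 \right)} \right)} v{\left(-12 \right)} + H = - \frac{2 \left(-12\right)^{2}}{2} - 11 = - \frac{2 \cdot 144}{2} - 11 = \left(- \frac{1}{2}\right) 288 - 11 = -144 - 11 = -155$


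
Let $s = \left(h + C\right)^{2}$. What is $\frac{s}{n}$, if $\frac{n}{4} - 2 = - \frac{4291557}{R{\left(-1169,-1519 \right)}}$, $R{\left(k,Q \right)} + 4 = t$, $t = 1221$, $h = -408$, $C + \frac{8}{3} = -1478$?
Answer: $- \frac{9767506913}{38602107} \approx -253.03$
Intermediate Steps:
$C = - \frac{4442}{3}$ ($C = - \frac{8}{3} - 1478 = - \frac{4442}{3} \approx -1480.7$)
$R{\left(k,Q \right)} = 1217$ ($R{\left(k,Q \right)} = -4 + 1221 = 1217$)
$n = - \frac{17156492}{1217}$ ($n = 8 + 4 \left(- \frac{4291557}{1217}\right) = 8 - \frac{17166228}{1217} = - \frac{17156492}{1217} \approx -14097.0$)
$s = \frac{32103556}{9}$ ($s = \left(-408 - \frac{4442}{3}\right)^{2} = \left(- \frac{5666}{3}\right)^{2} = \frac{32103556}{9} \approx 3.5671 \cdot 10^{6}$)
$\frac{s}{n} = \frac{32103556}{9 \left(- \frac{17156492}{1217}\right)} = \frac{32103556}{9} \left(- \frac{1217}{17156492}\right) = - \frac{9767506913}{38602107}$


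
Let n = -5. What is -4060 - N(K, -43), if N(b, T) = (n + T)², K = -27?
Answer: -6364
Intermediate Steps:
N(b, T) = (-5 + T)²
-4060 - N(K, -43) = -4060 - (-5 - 43)² = -4060 - 1*(-48)² = -4060 - 1*2304 = -4060 - 2304 = -6364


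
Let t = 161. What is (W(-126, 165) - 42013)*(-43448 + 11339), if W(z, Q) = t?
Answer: 1343825868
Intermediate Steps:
W(z, Q) = 161
(W(-126, 165) - 42013)*(-43448 + 11339) = (161 - 42013)*(-43448 + 11339) = -41852*(-32109) = 1343825868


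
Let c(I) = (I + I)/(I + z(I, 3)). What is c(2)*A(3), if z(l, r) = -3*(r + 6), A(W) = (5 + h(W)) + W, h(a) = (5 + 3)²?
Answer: -288/25 ≈ -11.520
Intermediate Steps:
h(a) = 64 (h(a) = 8² = 64)
A(W) = 69 + W (A(W) = (5 + 64) + W = 69 + W)
z(l, r) = -18 - 3*r (z(l, r) = -3*(6 + r) = -18 - 3*r)
c(I) = 2*I/(-27 + I) (c(I) = (I + I)/(I + (-18 - 3*3)) = (2*I)/(I + (-18 - 9)) = (2*I)/(I - 27) = (2*I)/(-27 + I) = 2*I/(-27 + I))
c(2)*A(3) = (2*2/(-27 + 2))*(69 + 3) = (2*2/(-25))*72 = (2*2*(-1/25))*72 = -4/25*72 = -288/25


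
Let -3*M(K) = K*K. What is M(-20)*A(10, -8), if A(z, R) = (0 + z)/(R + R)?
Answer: 250/3 ≈ 83.333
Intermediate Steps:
A(z, R) = z/(2*R) (A(z, R) = z/((2*R)) = z*(1/(2*R)) = z/(2*R))
M(K) = -K²/3 (M(K) = -K*K/3 = -K²/3)
M(-20)*A(10, -8) = (-⅓*(-20)²)*((½)*10/(-8)) = (-⅓*400)*((½)*10*(-⅛)) = -400/3*(-5/8) = 250/3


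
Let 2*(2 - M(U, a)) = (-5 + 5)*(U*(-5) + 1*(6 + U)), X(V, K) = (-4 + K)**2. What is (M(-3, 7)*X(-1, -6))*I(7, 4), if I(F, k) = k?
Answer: 800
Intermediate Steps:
M(U, a) = 2 (M(U, a) = 2 - (-5 + 5)*(U*(-5) + 1*(6 + U))/2 = 2 - 0*(-5*U + (6 + U)) = 2 - 0*(6 - 4*U) = 2 - 1/2*0 = 2 + 0 = 2)
(M(-3, 7)*X(-1, -6))*I(7, 4) = (2*(-4 - 6)**2)*4 = (2*(-10)**2)*4 = (2*100)*4 = 200*4 = 800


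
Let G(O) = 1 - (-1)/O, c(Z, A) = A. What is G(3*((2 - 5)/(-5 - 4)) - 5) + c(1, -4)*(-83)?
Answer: 1331/4 ≈ 332.75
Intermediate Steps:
G(O) = 1 + 1/O
G(3*((2 - 5)/(-5 - 4)) - 5) + c(1, -4)*(-83) = (1 + (3*((2 - 5)/(-5 - 4)) - 5))/(3*((2 - 5)/(-5 - 4)) - 5) - 4*(-83) = (1 + (3*(-3/(-9)) - 5))/(3*(-3/(-9)) - 5) + 332 = (1 + (3*(-3*(-1/9)) - 5))/(3*(-3*(-1/9)) - 5) + 332 = (1 + (3*(1/3) - 5))/(3*(1/3) - 5) + 332 = (1 + (1 - 5))/(1 - 5) + 332 = (1 - 4)/(-4) + 332 = -1/4*(-3) + 332 = 3/4 + 332 = 1331/4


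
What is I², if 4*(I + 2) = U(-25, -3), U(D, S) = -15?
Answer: 529/16 ≈ 33.063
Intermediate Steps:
I = -23/4 (I = -2 + (¼)*(-15) = -2 - 15/4 = -23/4 ≈ -5.7500)
I² = (-23/4)² = 529/16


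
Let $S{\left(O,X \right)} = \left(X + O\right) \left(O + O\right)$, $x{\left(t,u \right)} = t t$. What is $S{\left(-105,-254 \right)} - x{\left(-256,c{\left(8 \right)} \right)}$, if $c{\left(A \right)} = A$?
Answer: $9854$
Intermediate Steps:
$x{\left(t,u \right)} = t^{2}$
$S{\left(O,X \right)} = 2 O \left(O + X\right)$ ($S{\left(O,X \right)} = \left(O + X\right) 2 O = 2 O \left(O + X\right)$)
$S{\left(-105,-254 \right)} - x{\left(-256,c{\left(8 \right)} \right)} = 2 \left(-105\right) \left(-105 - 254\right) - \left(-256\right)^{2} = 2 \left(-105\right) \left(-359\right) - 65536 = 75390 - 65536 = 9854$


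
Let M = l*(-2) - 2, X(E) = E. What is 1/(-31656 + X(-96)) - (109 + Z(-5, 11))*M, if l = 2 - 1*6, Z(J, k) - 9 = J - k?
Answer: -19432225/31752 ≈ -612.00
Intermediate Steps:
Z(J, k) = 9 + J - k (Z(J, k) = 9 + (J - k) = 9 + J - k)
l = -4 (l = 2 - 6 = -4)
M = 6 (M = -4*(-2) - 2 = 8 - 2 = 6)
1/(-31656 + X(-96)) - (109 + Z(-5, 11))*M = 1/(-31656 - 96) - (109 + (9 - 5 - 1*11))*6 = 1/(-31752) - (109 + (9 - 5 - 11))*6 = -1/31752 - (109 - 7)*6 = -1/31752 - 102*6 = -1/31752 - 1*612 = -1/31752 - 612 = -19432225/31752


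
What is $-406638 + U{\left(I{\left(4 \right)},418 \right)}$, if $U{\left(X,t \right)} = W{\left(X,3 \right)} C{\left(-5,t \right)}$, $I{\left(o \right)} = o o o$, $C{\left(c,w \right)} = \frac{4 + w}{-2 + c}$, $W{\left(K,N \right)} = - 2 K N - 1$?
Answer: $-383428$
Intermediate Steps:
$W{\left(K,N \right)} = -1 - 2 K N$ ($W{\left(K,N \right)} = - 2 K N - 1 = -1 - 2 K N$)
$C{\left(c,w \right)} = \frac{4 + w}{-2 + c}$
$I{\left(o \right)} = o^{3}$ ($I{\left(o \right)} = o^{2} o = o^{3}$)
$U{\left(X,t \right)} = \left(-1 - 6 X\right) \left(- \frac{4}{7} - \frac{t}{7}\right)$ ($U{\left(X,t \right)} = \left(-1 - 2 X 3\right) \frac{4 + t}{-2 - 5} = \left(-1 - 6 X\right) \frac{4 + t}{-7} = \left(-1 - 6 X\right) \left(- \frac{4 + t}{7}\right) = \left(-1 - 6 X\right) \left(- \frac{4}{7} - \frac{t}{7}\right)$)
$-406638 + U{\left(I{\left(4 \right)},418 \right)} = -406638 + \frac{\left(1 + 6 \cdot 4^{3}\right) \left(4 + 418\right)}{7} = -406638 + \frac{1}{7} \left(1 + 6 \cdot 64\right) 422 = -406638 + \frac{1}{7} \left(1 + 384\right) 422 = -406638 + \frac{1}{7} \cdot 385 \cdot 422 = -406638 + 23210 = -383428$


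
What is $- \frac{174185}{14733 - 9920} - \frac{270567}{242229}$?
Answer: $- \frac{14498299112}{388616059} \approx -37.307$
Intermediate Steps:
$- \frac{174185}{14733 - 9920} - \frac{270567}{242229} = - \frac{174185}{4813} - \frac{90189}{80743} = - \frac{14498299112}{388616059}$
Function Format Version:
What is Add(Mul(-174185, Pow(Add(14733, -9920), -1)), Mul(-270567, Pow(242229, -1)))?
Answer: Rational(-14498299112, 388616059) ≈ -37.307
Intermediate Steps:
Add(Mul(-174185, Pow(Add(14733, -9920), -1)), Mul(-270567, Pow(242229, -1))) = Add(Mul(-174185, Pow(4813, -1)), Mul(-270567, Rational(1, 242229))) = Add(Mul(-174185, Rational(1, 4813)), Rational(-90189, 80743)) = Add(Rational(-174185, 4813), Rational(-90189, 80743)) = Rational(-14498299112, 388616059)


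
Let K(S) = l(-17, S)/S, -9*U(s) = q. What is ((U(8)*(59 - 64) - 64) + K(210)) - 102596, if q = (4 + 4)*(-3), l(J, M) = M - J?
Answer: -21561173/210 ≈ -1.0267e+5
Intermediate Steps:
q = -24 (q = 8*(-3) = -24)
U(s) = 8/3 (U(s) = -1/9*(-24) = 8/3)
K(S) = (17 + S)/S (K(S) = (S - 1*(-17))/S = (S + 17)/S = (17 + S)/S)
((U(8)*(59 - 64) - 64) + K(210)) - 102596 = ((8*(59 - 64)/3 - 64) + (17 + 210)/210) - 102596 = (((8/3)*(-5) - 64) + (1/210)*227) - 102596 = ((-40/3 - 64) + 227/210) - 102596 = (-232/3 + 227/210) - 102596 = -16013/210 - 102596 = -21561173/210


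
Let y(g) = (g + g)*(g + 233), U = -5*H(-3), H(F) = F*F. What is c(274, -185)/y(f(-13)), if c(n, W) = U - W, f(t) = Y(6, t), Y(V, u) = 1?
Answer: 35/117 ≈ 0.29915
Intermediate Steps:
H(F) = F²
U = -45 (U = -5*(-3)² = -5*9 = -45)
f(t) = 1
c(n, W) = -45 - W
y(g) = 2*g*(233 + g) (y(g) = (2*g)*(233 + g) = 2*g*(233 + g))
c(274, -185)/y(f(-13)) = (-45 - 1*(-185))/((2*1*(233 + 1))) = (-45 + 185)/((2*1*234)) = 140/468 = 140*(1/468) = 35/117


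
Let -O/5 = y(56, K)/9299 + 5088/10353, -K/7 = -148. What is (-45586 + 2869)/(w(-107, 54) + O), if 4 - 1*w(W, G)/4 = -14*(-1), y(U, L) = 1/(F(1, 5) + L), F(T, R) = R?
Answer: 83942859611709/83432445055 ≈ 1006.1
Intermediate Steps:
K = 1036 (K = -7*(-148) = 1036)
y(U, L) = 1/(5 + L)
w(W, G) = -40 (w(W, G) = 16 - (-56)*(-1) = 16 - 4*14 = 16 - 56 = -40)
O = -4828741975/1965092577 (O = -5*(1/((5 + 1036)*9299) + 5088/10353) = -5*((1/9299)/1041 + 5088*(1/10353)) = -5*((1/1041)*(1/9299) + 1696/3451) = -5*(1/9680259 + 1696/3451) = -5*965748395/1965092577 = -4828741975/1965092577 ≈ -2.4573)
(-45586 + 2869)/(w(-107, 54) + O) = (-45586 + 2869)/(-40 - 4828741975/1965092577) = -42717/(-83432445055/1965092577) = -42717*(-1965092577/83432445055) = 83942859611709/83432445055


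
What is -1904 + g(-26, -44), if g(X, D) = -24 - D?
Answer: -1884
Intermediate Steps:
-1904 + g(-26, -44) = -1904 + (-24 - 1*(-44)) = -1904 + (-24 + 44) = -1904 + 20 = -1884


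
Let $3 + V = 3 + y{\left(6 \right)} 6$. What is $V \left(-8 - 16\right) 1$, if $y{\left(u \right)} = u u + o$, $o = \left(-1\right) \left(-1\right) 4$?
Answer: $-5760$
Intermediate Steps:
$o = 4$ ($o = 1 \cdot 4 = 4$)
$y{\left(u \right)} = 4 + u^{2}$ ($y{\left(u \right)} = u u + 4 = u^{2} + 4 = 4 + u^{2}$)
$V = 240$ ($V = -3 + \left(3 + \left(4 + 6^{2}\right) 6\right) = -3 + \left(3 + \left(4 + 36\right) 6\right) = -3 + \left(3 + 40 \cdot 6\right) = -3 + \left(3 + 240\right) = -3 + 243 = 240$)
$V \left(-8 - 16\right) 1 = 240 \left(-8 - 16\right) 1 = 240 \left(-24\right) 1 = \left(-5760\right) 1 = -5760$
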